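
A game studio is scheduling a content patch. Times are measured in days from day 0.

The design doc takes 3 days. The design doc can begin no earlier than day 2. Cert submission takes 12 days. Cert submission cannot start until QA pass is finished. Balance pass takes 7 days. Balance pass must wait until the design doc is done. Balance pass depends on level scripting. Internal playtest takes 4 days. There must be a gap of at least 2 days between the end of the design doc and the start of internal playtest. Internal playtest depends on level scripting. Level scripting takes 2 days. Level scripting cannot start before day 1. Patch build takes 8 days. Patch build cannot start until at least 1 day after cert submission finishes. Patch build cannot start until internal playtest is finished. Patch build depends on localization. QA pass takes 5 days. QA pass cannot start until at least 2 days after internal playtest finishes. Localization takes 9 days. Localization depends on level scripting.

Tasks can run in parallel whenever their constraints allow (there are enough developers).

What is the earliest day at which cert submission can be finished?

Level scripting cannot begin until its own release at day 1. It runs from day 1 to 1 + 2 = day 3.
The design doc cannot begin until its own release at day 2. It runs from day 2 to 2 + 3 = day 5.
Internal playtest cannot start until the design doc (finishes day 5, plus 2-day gap → day 7); level scripting (finishes day 3). The controlling bound is day 7, so internal playtest finishes at 7 + 4 = day 11.
QA pass waits on internal playtest (finishes day 11, plus 2-day gap → day 13), so it starts at day 13 and finishes at 13 + 5 = day 18.
Cert submission waits on QA pass (finishes day 18), so it starts at day 18 and finishes at 18 + 12 = day 30.

30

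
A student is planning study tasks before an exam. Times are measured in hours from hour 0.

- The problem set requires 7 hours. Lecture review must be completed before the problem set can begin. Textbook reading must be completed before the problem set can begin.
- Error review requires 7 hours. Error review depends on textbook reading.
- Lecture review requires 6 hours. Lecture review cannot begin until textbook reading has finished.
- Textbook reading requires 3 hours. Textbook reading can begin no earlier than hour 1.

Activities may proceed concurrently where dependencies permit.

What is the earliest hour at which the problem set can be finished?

17

Textbook reading cannot begin until its own release at hour 1. It runs from hour 1 to 1 + 3 = hour 4.
Lecture review cannot begin until textbook reading (finishes hour 4). It runs from hour 4 to 4 + 6 = hour 10.
The problem set cannot start until lecture review (finishes hour 10); textbook reading (finishes hour 4). The controlling bound is hour 10, so the problem set finishes at 10 + 7 = hour 17.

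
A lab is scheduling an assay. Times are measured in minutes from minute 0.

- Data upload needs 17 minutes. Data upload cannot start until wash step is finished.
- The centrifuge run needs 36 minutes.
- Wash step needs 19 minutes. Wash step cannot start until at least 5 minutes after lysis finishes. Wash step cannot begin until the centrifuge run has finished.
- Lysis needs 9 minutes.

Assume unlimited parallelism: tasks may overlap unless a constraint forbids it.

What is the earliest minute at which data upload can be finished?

Nothing blocks the centrifuge run, so it runs from minute 0 to minute 36.
Lysis has no prerequisites, so it starts at minute 0 and finishes at minute 9.
Wash step needs all of lysis (finishes minute 9, plus 5-minute gap → minute 14); the centrifuge run (finishes minute 36). That puts its earliest start at minute 36; it finishes at 36 + 19 = minute 55.
After wash step (finishes minute 55), data upload can start at minute 55 and finishes at minute 72.

72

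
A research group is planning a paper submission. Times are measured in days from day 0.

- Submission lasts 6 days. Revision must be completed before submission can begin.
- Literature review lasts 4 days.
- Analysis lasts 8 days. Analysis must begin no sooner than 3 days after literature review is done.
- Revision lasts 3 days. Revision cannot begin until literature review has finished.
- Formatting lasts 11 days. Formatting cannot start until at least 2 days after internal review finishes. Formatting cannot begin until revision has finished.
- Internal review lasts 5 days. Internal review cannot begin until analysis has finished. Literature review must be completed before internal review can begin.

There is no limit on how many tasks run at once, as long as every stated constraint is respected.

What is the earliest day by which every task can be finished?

Nothing blocks literature review, so it runs from day 0 to day 4.
Revision cannot begin until literature review (finishes day 4). It runs from day 4 to 4 + 3 = day 7.
Submission cannot begin until revision (finishes day 7). It runs from day 7 to 7 + 6 = day 13.
Analysis cannot begin until literature review (finishes day 4, plus 3-day gap → day 7). It runs from day 7 to 7 + 8 = day 15.
Internal review has to wait for analysis (finishes day 15); literature review (finishes day 4). The latest of these is day 15, so internal review runs day 15 to 15 + 5 = day 20.
Formatting needs all of internal review (finishes day 20, plus 2-day gap → day 22); revision (finishes day 7). That puts its earliest start at day 22; it finishes at 22 + 11 = day 33.
All tasks are finished once the last one completes. Finish times: Literature review at 4, Analysis at 15, Internal review at 20, Revision at 7, Formatting at 33, Submission at 13. The latest is day 33.

33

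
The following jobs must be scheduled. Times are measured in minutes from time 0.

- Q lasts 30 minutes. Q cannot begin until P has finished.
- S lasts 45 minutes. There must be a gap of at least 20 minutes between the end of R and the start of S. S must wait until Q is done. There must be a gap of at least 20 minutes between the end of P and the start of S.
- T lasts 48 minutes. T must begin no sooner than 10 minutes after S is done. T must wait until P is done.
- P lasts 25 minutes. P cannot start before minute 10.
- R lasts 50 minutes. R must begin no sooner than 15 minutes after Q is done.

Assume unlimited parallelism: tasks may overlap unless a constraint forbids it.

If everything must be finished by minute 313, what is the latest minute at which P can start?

70

Nothing follows T; the deadline of minute 313 is its only limit. It must start by 313 − 48 = minute 265.
Since T (must start by minute 265, minus 10-minute gap → minute 255) depends on it, S must finish by minute 255. Backing off its 45-minute duration gives a latest start of minute 210.
R feeds into S (must start by minute 210, minus 20-minute gap → minute 190); so R must finish by minute 190 and therefore start by minute 140.
For Q: R (must start by minute 140, minus 15-minute gap → minute 125); S (must start by minute 210). The most restrictive is minute 125; with a 30-minute duration, Q must start by minute 95.
For P: Q (must start by minute 95); S (must start by minute 210, minus 20-minute gap → minute 190); T (must start by minute 265). The most restrictive is minute 95; with a 25-minute duration, P must start by minute 70.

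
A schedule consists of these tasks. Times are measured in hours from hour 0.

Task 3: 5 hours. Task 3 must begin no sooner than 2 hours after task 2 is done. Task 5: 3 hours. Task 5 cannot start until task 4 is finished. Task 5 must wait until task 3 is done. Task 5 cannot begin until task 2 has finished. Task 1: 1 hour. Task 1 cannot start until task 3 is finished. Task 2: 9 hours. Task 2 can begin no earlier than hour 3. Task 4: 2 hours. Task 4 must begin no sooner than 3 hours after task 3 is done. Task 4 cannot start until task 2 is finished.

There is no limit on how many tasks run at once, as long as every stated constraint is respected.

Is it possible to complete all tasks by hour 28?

Task 2 waits on its own release at hour 3, so it starts at hour 3 and finishes at 3 + 9 = hour 12.
After task 2 (finishes hour 12, plus 2-hour gap → hour 14), task 3 can start at hour 14 and finishes at hour 19.
Task 4 cannot start until task 3 (finishes hour 19, plus 3-hour gap → hour 22); task 2 (finishes hour 12). The controlling bound is hour 22, so task 4 finishes at 22 + 2 = hour 24.
Task 5 needs all of task 4 (finishes hour 24); task 3 (finishes hour 19); task 2 (finishes hour 12). That puts its earliest start at hour 24; it finishes at 24 + 3 = hour 27.
After task 3 (finishes hour 19), task 1 can start at hour 19 and finishes at hour 20.
Every task is finished by hour 27, which is no later than the deadline of 28, so the schedule is feasible.

Yes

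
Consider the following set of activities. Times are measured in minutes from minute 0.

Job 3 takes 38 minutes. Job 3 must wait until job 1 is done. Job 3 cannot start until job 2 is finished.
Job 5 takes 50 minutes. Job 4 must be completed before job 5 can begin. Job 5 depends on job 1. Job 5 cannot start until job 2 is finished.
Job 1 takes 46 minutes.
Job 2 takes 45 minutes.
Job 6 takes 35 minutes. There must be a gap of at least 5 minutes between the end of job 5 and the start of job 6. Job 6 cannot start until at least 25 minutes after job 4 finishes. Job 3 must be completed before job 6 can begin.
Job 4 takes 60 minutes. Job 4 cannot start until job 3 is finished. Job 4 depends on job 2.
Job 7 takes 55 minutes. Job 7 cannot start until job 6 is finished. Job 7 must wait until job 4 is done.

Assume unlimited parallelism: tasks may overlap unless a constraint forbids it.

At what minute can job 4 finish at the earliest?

144

Job 2 has no prerequisites, so it starts at minute 0 and finishes at minute 45.
Nothing blocks job 1, so it runs from minute 0 to minute 46.
For job 3: job 1 (finishes minute 46); job 2 (finishes minute 45). Taking the maximum gives a start of minute 46, and it finishes at 46 + 38 = minute 84.
For job 4: job 3 (finishes minute 84); job 2 (finishes minute 45). Taking the maximum gives a start of minute 84, and it finishes at 84 + 60 = minute 144.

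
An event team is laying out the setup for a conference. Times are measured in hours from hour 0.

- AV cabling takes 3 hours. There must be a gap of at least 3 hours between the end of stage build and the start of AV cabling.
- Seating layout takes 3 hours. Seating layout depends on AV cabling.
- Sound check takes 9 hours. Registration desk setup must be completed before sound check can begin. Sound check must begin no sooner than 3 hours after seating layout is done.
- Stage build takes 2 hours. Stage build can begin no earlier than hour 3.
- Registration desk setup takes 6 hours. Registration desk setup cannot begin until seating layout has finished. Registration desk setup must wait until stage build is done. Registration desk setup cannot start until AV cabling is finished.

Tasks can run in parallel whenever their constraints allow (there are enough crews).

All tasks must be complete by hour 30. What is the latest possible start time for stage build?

Nothing follows sound check; the deadline of hour 30 is its only limit. It must start by 30 − 9 = hour 21.
Since sound check (must start by hour 21) depends on it, registration desk setup must finish by hour 21. Backing off its 6-hour duration gives a latest start of hour 15.
Seating layout feeds registration desk setup (must start by hour 15); sound check (must start by hour 21, minus 3-hour gap → hour 18). Taking the minimum, seating layout must finish by hour 15 and start by 15 − 3 = hour 12.
AV cabling has several dependents: seating layout (must start by hour 12); registration desk setup (must start by hour 15). The earliest of those limits is hour 12, so AV cabling must start by 12 − 3 = hour 9.
For stage build: AV cabling (must start by hour 9, minus 3-hour gap → hour 6); registration desk setup (must start by hour 15). The most restrictive is hour 6; with a 2-hour duration, stage build must start by hour 4.

4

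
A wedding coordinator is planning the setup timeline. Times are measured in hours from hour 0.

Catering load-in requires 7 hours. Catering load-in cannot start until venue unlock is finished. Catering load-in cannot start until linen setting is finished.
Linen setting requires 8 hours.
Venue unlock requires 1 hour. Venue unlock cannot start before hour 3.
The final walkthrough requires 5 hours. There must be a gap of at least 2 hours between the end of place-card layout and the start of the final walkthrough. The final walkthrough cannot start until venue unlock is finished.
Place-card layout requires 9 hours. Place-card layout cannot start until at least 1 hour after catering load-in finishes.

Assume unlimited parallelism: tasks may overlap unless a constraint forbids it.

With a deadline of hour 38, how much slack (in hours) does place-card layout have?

Linen setting can start immediately at hour 0; it finishes at hour 8.
After its own release at hour 3, venue unlock can start at hour 3 and finishes at hour 4.
Catering load-in cannot start until venue unlock (finishes hour 4); linen setting (finishes hour 8). The controlling bound is hour 8, so catering load-in finishes at 8 + 7 = hour 15.
Place-card layout waits on catering load-in (finishes hour 15, plus 1-hour gap → hour 16), so it starts at hour 16 and finishes at 16 + 9 = hour 25.

Working backward from the deadline:
Nothing follows the final walkthrough; the deadline of hour 38 is its only limit. It must start by 38 − 5 = hour 33.
Place-card layout must finish before the final walkthrough (must start by hour 33, minus 2-hour gap → hour 31). With a 9-hour duration, place-card layout must start by 31 − 9 = hour 22.
So place-card layout can start as early as hour 16 and as late as hour 22, giving 22 − 16 = 6 hours of slack.

6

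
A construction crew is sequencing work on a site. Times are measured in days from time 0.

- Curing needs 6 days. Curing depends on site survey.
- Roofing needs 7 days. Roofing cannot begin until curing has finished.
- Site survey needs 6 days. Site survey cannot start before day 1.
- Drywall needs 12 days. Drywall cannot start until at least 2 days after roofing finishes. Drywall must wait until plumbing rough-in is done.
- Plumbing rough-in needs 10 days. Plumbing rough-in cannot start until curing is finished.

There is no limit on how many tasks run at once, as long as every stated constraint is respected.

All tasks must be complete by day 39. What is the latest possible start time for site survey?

5

Nothing follows drywall; the deadline of day 39 is its only limit. It must start by 39 − 12 = day 27.
Since drywall (must start by day 27, minus 2-day gap → day 25) depends on it, roofing must finish by day 25. Backing off its 7-day duration gives a latest start of day 18.
Plumbing rough-in has to be done before drywall (must start by day 27). That means finishing by day 27, i.e. starting by 27 − 10 = day 17.
Curing feeds roofing (must start by day 18); plumbing rough-in (must start by day 17). Taking the minimum, curing must finish by day 17 and start by 17 − 6 = day 11.
Since curing (must start by day 11) depends on it, site survey must finish by day 11. Backing off its 6-day duration gives a latest start of day 5.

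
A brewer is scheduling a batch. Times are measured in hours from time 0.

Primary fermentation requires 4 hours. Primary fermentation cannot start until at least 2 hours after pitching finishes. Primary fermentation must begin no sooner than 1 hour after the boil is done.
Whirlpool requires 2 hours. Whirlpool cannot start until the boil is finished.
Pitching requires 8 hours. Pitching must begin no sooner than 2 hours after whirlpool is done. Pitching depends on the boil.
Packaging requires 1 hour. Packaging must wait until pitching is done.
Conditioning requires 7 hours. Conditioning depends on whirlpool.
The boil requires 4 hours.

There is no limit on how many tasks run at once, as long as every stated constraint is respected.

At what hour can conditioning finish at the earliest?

13

Nothing blocks the boil, so it runs from hour 0 to hour 4.
After the boil (finishes hour 4), whirlpool can start at hour 4 and finishes at hour 6.
Conditioning cannot begin until whirlpool (finishes hour 6). It runs from hour 6 to 6 + 7 = hour 13.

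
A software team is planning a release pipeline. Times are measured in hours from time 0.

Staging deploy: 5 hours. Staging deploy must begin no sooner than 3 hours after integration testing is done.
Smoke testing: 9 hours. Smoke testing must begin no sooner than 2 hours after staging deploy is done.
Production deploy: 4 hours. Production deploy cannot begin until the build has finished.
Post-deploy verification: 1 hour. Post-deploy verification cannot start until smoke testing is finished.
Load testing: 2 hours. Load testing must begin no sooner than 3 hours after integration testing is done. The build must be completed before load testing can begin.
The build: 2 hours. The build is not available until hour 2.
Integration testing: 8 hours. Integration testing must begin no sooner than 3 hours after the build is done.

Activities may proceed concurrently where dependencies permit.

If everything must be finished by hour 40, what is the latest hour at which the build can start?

7

Nothing follows post-deploy verification; the deadline of hour 40 is its only limit. It must start by 40 − 1 = hour 39.
Smoke testing must finish before post-deploy verification (must start by hour 39). With a 9-hour duration, smoke testing must start by 39 − 9 = hour 30.
Staging deploy has to be done before smoke testing (must start by hour 30, minus 2-hour gap → hour 28). That means finishing by hour 28, i.e. starting by 28 − 5 = hour 23.
Nothing follows load testing; the deadline of hour 40 is its only limit. It must start by 40 − 2 = hour 38.
Integration testing feeds staging deploy (must start by hour 23, minus 3-hour gap → hour 20); load testing (must start by hour 38, minus 3-hour gap → hour 35). Taking the minimum, integration testing must finish by hour 20 and start by 20 − 8 = hour 12.
Production deploy must finish by hour 40; it takes 4 hours, so it must start by 40 − 4 = hour 36.
The build feeds integration testing (must start by hour 12, minus 3-hour gap → hour 9); load testing (must start by hour 38); production deploy (must start by hour 36). Taking the minimum, the build must finish by hour 9 and start by 9 − 2 = hour 7.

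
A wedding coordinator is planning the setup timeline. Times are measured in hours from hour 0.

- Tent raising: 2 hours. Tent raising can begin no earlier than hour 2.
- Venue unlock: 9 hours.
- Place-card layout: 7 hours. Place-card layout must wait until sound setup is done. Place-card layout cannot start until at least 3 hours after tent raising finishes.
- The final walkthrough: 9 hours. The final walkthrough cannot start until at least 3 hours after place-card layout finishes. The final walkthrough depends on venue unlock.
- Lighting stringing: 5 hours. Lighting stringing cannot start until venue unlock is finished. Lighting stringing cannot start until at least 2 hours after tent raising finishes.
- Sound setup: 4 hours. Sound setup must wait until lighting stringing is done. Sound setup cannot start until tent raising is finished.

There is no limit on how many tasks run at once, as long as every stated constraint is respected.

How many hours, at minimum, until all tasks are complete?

After its own release at hour 2, tent raising can start at hour 2 and finishes at hour 4.
Nothing blocks venue unlock, so it runs from hour 0 to hour 9.
Lighting stringing has to wait for venue unlock (finishes hour 9); tent raising (finishes hour 4, plus 2-hour gap → hour 6). The latest of these is hour 9, so lighting stringing runs hour 9 to 9 + 5 = hour 14.
Sound setup needs all of lighting stringing (finishes hour 14); tent raising (finishes hour 4). That puts its earliest start at hour 14; it finishes at 14 + 4 = hour 18.
Place-card layout has to wait for sound setup (finishes hour 18); tent raising (finishes hour 4, plus 3-hour gap → hour 7). The latest of these is hour 18, so place-card layout runs hour 18 to 18 + 7 = hour 25.
The final walkthrough needs all of place-card layout (finishes hour 25, plus 3-hour gap → hour 28); venue unlock (finishes hour 9). That puts its earliest start at hour 28; it finishes at 28 + 9 = hour 37.
All tasks are finished once the last one completes. Finish times: Venue unlock at 9, Tent raising at 4, Lighting stringing at 14, Sound setup at 18, Place-card layout at 25, The final walkthrough at 37. The latest is hour 37.

37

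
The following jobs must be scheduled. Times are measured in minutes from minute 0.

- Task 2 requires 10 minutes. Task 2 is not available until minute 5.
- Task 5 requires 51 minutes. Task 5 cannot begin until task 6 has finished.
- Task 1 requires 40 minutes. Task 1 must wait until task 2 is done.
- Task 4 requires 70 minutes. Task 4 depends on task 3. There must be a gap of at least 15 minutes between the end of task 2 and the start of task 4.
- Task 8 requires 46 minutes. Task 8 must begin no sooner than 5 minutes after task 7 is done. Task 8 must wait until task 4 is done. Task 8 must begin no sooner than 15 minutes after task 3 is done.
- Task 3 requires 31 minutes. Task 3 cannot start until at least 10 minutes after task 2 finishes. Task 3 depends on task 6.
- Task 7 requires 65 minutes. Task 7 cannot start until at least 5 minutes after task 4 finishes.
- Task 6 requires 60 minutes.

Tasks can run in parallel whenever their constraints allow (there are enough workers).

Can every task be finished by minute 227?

No

Task 6 can start immediately at minute 0; it finishes at minute 60.
Task 5 cannot begin until task 6 (finishes minute 60). It runs from minute 60 to 60 + 51 = minute 111.
Task 2 waits on its own release at minute 5, so it starts at minute 5 and finishes at 5 + 10 = minute 15.
Task 3 cannot start until task 2 (finishes minute 15, plus 10-minute gap → minute 25); task 6 (finishes minute 60). The controlling bound is minute 60, so task 3 finishes at 60 + 31 = minute 91.
For task 4: task 3 (finishes minute 91); task 2 (finishes minute 15, plus 15-minute gap → minute 30). Taking the maximum gives a start of minute 91, and it finishes at 91 + 70 = minute 161.
Task 7 cannot begin until task 4 (finishes minute 161, plus 5-minute gap → minute 166). It runs from minute 166 to 166 + 65 = minute 231.
Task 8 cannot start until task 7 (finishes minute 231, plus 5-minute gap → minute 236); task 4 (finishes minute 161); task 3 (finishes minute 91, plus 15-minute gap → minute 106). The controlling bound is minute 236, so task 8 finishes at 236 + 46 = minute 282.
Task 1 waits on task 2 (finishes minute 15), so it starts at minute 15 and finishes at 15 + 40 = minute 55.
The earliest everything can be done is minute 282, which is after the deadline of 227, so it is not possible.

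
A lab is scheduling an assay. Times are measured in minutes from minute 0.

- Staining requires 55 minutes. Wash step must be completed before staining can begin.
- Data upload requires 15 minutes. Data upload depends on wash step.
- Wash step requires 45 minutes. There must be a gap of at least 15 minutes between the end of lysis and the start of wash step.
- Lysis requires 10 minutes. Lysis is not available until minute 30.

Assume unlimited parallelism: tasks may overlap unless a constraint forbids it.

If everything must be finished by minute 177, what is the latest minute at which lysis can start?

52

Nothing follows staining; the deadline of minute 177 is its only limit. It must start by 177 − 55 = minute 122.
Data upload has no dependents, so it just needs to finish by minute 177. Starting by 177 − 15 = minute 162 achieves that.
Wash step has several dependents: staining (must start by minute 122); data upload (must start by minute 162). The earliest of those limits is minute 122, so wash step must start by 122 − 45 = minute 77.
Lysis feeds into wash step (must start by minute 77, minus 15-minute gap → minute 62); so lysis must finish by minute 62 and therefore start by minute 52.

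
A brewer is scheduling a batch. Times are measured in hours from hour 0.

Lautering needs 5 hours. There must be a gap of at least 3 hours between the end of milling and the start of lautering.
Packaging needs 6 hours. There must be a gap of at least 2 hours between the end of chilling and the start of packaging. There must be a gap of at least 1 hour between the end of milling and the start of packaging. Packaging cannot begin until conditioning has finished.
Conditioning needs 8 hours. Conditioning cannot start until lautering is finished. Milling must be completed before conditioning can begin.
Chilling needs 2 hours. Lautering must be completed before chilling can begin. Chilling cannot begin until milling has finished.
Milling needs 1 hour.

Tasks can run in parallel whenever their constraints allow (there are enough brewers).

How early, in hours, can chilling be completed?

11

Milling can start immediately at hour 0; it finishes at hour 1.
After milling (finishes hour 1, plus 3-hour gap → hour 4), lautering can start at hour 4 and finishes at hour 9.
Chilling cannot start until lautering (finishes hour 9); milling (finishes hour 1). The controlling bound is hour 9, so chilling finishes at 9 + 2 = hour 11.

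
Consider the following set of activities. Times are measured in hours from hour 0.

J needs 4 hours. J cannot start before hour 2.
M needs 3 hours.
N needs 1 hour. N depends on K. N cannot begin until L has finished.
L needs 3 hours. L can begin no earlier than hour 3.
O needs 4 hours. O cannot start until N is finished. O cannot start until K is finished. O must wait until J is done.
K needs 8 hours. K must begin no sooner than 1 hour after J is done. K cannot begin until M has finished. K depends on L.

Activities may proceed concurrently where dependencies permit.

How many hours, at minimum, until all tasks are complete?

Nothing blocks M, so it runs from hour 0 to hour 3.
After its own release at hour 3, L can start at hour 3 and finishes at hour 6.
After its own release at hour 2, J can start at hour 2 and finishes at hour 6.
For K: J (finishes hour 6, plus 1-hour gap → hour 7); M (finishes hour 3); L (finishes hour 6). Taking the maximum gives a start of hour 7, and it finishes at 7 + 8 = hour 15.
N cannot start until K (finishes hour 15); L (finishes hour 6). The controlling bound is hour 15, so N finishes at 15 + 1 = hour 16.
O cannot start until N (finishes hour 16); K (finishes hour 15); J (finishes hour 6). The controlling bound is hour 16, so O finishes at 16 + 4 = hour 20.
All tasks are finished once the last one completes. Finish times: J at 6, K at 15, L at 6, M at 3, N at 16, O at 20. The latest is hour 20.

20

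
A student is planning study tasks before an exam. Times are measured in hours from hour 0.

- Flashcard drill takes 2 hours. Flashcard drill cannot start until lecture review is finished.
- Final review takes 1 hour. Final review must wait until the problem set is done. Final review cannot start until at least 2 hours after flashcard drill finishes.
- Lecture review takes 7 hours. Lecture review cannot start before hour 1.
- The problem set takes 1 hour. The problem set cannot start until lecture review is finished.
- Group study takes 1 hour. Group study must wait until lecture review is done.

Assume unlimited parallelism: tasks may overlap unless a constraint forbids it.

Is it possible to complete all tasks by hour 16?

Yes

Lecture review cannot begin until its own release at hour 1. It runs from hour 1 to 1 + 7 = hour 8.
After lecture review (finishes hour 8), group study can start at hour 8 and finishes at hour 9.
Flashcard drill waits on lecture review (finishes hour 8), so it starts at hour 8 and finishes at 8 + 2 = hour 10.
After lecture review (finishes hour 8), the problem set can start at hour 8 and finishes at hour 9.
Final review has to wait for the problem set (finishes hour 9); flashcard drill (finishes hour 10, plus 2-hour gap → hour 12). The latest of these is hour 12, so final review runs hour 12 to 12 + 1 = hour 13.
Every task is finished by hour 13, which is no later than the deadline of 16, so the schedule is feasible.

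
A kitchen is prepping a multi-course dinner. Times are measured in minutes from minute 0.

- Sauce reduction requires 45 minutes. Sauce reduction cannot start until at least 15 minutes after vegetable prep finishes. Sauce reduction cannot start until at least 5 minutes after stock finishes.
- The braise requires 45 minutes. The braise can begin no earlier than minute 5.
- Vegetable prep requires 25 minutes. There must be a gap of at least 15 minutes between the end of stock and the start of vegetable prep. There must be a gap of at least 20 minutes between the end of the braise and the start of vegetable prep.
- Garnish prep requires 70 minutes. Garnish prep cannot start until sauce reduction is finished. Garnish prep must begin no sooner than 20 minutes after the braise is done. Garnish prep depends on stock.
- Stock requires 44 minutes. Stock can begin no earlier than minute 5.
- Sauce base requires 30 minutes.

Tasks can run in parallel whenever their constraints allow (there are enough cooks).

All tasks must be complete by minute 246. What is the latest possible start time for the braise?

26

To finish by minute 246, garnish prep (duration 70) must start no later than minute 176.
Sauce reduction must finish before garnish prep (must start by minute 176). With a 45-minute duration, sauce reduction must start by 176 − 45 = minute 131.
Since sauce reduction (must start by minute 131, minus 15-minute gap → minute 116) depends on it, vegetable prep must finish by minute 116. Backing off its 25-minute duration gives a latest start of minute 91.
For the braise: vegetable prep (must start by minute 91, minus 20-minute gap → minute 71); garnish prep (must start by minute 176, minus 20-minute gap → minute 156). The most restrictive is minute 71; with a 45-minute duration, the braise must start by minute 26.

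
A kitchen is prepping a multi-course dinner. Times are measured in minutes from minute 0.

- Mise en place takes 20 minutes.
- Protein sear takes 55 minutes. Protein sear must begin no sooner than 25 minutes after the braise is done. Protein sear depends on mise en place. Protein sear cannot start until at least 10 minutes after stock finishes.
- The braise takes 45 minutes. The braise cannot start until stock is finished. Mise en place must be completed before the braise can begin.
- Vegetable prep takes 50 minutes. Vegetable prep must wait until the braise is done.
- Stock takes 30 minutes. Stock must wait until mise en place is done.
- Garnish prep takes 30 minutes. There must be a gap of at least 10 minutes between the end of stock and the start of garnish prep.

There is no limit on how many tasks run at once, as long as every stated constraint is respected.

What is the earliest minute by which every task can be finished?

Nothing blocks mise en place, so it runs from minute 0 to minute 20.
After mise en place (finishes minute 20), stock can start at minute 20 and finishes at minute 50.
Garnish prep cannot begin until stock (finishes minute 50, plus 10-minute gap → minute 60). It runs from minute 60 to 60 + 30 = minute 90.
The braise cannot start until stock (finishes minute 50); mise en place (finishes minute 20). The controlling bound is minute 50, so the braise finishes at 50 + 45 = minute 95.
Vegetable prep waits on the braise (finishes minute 95), so it starts at minute 95 and finishes at 95 + 50 = minute 145.
Protein sear has to wait for the braise (finishes minute 95, plus 25-minute gap → minute 120); mise en place (finishes minute 20); stock (finishes minute 50, plus 10-minute gap → minute 60). The latest of these is minute 120, so protein sear runs minute 120 to 120 + 55 = minute 175.
All tasks are finished once the last one completes. Finish times: Mise en place at 20, Stock at 50, The braise at 95, Protein sear at 175, Vegetable prep at 145, Garnish prep at 90. The latest is minute 175.

175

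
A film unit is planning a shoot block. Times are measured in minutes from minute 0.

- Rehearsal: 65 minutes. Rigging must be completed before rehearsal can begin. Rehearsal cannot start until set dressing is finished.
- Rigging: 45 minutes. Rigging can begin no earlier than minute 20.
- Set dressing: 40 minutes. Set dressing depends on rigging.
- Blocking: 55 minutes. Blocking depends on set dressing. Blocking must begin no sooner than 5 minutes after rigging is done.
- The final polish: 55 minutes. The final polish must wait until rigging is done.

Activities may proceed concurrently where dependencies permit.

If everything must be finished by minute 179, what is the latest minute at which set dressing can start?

74

To finish by minute 179, blocking (duration 55) must start no later than minute 124.
Nothing follows rehearsal; the deadline of minute 179 is its only limit. It must start by 179 − 65 = minute 114.
For set dressing: blocking (must start by minute 124); rehearsal (must start by minute 114). The most restrictive is minute 114; with a 40-minute duration, set dressing must start by minute 74.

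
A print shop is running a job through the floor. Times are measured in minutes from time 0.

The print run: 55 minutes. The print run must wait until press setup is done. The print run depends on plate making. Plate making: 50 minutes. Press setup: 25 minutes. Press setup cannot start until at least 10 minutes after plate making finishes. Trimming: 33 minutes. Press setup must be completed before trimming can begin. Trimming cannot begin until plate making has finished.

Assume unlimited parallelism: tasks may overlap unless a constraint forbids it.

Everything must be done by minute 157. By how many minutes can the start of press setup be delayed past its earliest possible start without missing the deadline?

Plate making has no prerequisites, so it starts at minute 0 and finishes at minute 50.
After plate making (finishes minute 50, plus 10-minute gap → minute 60), press setup can start at minute 60 and finishes at minute 85.

Working backward from the deadline:
To finish by minute 157, the print run (duration 55) must start no later than minute 102.
Trimming has no dependents, so it just needs to finish by minute 157. Starting by 157 − 33 = minute 124 achieves that.
Press setup must finish in time for the print run (must start by minute 102); trimming (must start by minute 124). The tightest is minute 102, so press setup must start by 102 − 25 = minute 77.
So press setup can start as early as minute 60 and as late as minute 77, giving 77 − 60 = 17 minutes of slack.

17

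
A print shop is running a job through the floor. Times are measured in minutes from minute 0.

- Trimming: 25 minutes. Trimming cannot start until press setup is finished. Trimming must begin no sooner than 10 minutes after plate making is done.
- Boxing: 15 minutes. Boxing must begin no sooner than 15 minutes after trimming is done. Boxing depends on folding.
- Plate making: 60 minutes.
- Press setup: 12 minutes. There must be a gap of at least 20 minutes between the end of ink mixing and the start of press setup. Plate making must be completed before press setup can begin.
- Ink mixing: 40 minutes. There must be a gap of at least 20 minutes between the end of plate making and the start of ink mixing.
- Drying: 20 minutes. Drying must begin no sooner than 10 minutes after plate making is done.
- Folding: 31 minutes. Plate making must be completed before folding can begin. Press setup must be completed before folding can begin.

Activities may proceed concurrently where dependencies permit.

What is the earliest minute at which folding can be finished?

Plate making has no prerequisites, so it starts at minute 0 and finishes at minute 60.
After plate making (finishes minute 60, plus 20-minute gap → minute 80), ink mixing can start at minute 80 and finishes at minute 120.
Press setup cannot start until ink mixing (finishes minute 120, plus 20-minute gap → minute 140); plate making (finishes minute 60). The controlling bound is minute 140, so press setup finishes at 140 + 12 = minute 152.
For folding: plate making (finishes minute 60); press setup (finishes minute 152). Taking the maximum gives a start of minute 152, and it finishes at 152 + 31 = minute 183.

183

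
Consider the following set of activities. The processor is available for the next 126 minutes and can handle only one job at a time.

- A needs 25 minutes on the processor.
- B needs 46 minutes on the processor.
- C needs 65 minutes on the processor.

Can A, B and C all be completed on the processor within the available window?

No

Running back to back, the jobs need 25 + 46 + 65 = 136 minutes on the processor.
Since 136 > 126, they cannot all fit.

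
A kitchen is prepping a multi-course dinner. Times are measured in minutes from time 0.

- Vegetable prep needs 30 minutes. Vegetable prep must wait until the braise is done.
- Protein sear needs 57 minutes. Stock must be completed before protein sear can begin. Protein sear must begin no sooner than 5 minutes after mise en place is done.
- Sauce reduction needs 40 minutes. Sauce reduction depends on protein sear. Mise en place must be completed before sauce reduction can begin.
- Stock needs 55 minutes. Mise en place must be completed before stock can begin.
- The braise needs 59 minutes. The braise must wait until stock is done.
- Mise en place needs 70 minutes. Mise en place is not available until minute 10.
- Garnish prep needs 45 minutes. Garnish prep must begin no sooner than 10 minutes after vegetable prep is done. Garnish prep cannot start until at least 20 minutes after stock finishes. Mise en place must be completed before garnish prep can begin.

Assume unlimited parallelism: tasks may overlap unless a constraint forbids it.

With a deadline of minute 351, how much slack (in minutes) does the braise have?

After its own release at minute 10, mise en place can start at minute 10 and finishes at minute 80.
Stock waits on mise en place (finishes minute 80), so it starts at minute 80 and finishes at 80 + 55 = minute 135.
After stock (finishes minute 135), the braise can start at minute 135 and finishes at minute 194.

Working backward from the deadline:
To finish by minute 351, garnish prep (duration 45) must start no later than minute 306.
Vegetable prep has to be done before garnish prep (must start by minute 306, minus 10-minute gap → minute 296). That means finishing by minute 296, i.e. starting by 296 − 30 = minute 266.
Since vegetable prep (must start by minute 266) depends on it, the braise must finish by minute 266. Backing off its 59-minute duration gives a latest start of minute 207.
So the braise can start as early as minute 135 and as late as minute 207, giving 207 − 135 = 72 minutes of slack.

72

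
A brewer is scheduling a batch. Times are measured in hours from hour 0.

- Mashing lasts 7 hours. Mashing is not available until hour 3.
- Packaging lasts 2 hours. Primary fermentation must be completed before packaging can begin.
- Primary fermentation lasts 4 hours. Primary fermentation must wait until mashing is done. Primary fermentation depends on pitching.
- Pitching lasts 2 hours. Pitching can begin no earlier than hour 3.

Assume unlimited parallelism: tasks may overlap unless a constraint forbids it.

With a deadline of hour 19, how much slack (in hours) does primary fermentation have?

3

Pitching cannot begin until its own release at hour 3. It runs from hour 3 to 3 + 2 = hour 5.
Mashing waits on its own release at hour 3, so it starts at hour 3 and finishes at 3 + 7 = hour 10.
Primary fermentation cannot start until mashing (finishes hour 10); pitching (finishes hour 5). The controlling bound is hour 10, so primary fermentation finishes at 10 + 4 = hour 14.

Working backward from the deadline:
To finish by hour 19, packaging (duration 2) must start no later than hour 17.
Primary fermentation has to be done before packaging (must start by hour 17). That means finishing by hour 17, i.e. starting by 17 − 4 = hour 13.
So primary fermentation can start as early as hour 10 and as late as hour 13, giving 13 − 10 = 3 hours of slack.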